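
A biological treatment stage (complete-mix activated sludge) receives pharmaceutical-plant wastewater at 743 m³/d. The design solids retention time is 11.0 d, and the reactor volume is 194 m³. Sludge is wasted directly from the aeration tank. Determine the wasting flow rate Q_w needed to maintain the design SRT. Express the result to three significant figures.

Q_w ≈ 17.6 m³/d

For wasting at MLVSS concentration, Q_w = V/θ_c = 194.0/11.0 = 17.64 m³/d.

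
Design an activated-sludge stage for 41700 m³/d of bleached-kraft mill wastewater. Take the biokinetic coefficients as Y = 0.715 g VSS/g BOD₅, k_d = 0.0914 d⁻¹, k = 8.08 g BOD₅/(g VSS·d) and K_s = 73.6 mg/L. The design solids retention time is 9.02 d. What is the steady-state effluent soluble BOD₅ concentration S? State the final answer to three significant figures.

For a completely mixed reactor with recycle the Lawrence–McCarty relation gives S = K_s·(1 + k_d·θ_c) / [θ_c·(Y·k − k_d) − 1] = 73.6 × (1 + 0.0914 × 9.02) / [9.02 × (0.715 × 8.08 − 0.0914) − 1] = 134.3 / 50.29 = 2.670 mg/L.

S ≈ 2.67 mg/L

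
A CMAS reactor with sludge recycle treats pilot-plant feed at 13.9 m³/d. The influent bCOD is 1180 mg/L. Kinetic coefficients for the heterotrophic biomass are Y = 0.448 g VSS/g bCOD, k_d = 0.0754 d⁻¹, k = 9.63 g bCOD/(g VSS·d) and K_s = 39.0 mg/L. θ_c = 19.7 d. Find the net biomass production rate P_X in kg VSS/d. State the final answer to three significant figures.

For a completely mixed reactor with recycle the Lawrence–McCarty relation gives S = K_s·(1 + k_d·θ_c) / [θ_c·(Y·k − k_d) − 1] = 39.0 × (1 + 0.0754 × 19.7) / [19.7 × (0.448 × 9.63 − 0.0754) − 1] = 96.93 / 82.51 = 1.175 mg/L.
Correct the yield for decay: Y_obs = Y/(1 + k_d θ_c) = 0.448 / (1 + 0.0754 × 19.7) = 0.448 / 2.485 = 0.1803.
ΔS = 1180 − 1.17 = 1179 mg/L, so the substrate removal rate is 13.9 × 1179/1000 = 16.39 kg bCOD/d.
So the net sludge growth is P_X = 0.1803 × 16.39 = 2.954 kg VSS/d.

P_X ≈ 2.95 kg VSS/d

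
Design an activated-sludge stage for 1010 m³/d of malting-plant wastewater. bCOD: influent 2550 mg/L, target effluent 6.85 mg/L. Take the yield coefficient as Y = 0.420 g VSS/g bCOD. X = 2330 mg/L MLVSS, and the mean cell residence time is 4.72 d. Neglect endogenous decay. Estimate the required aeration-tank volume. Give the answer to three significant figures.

V ≈ 2190 m³

Biomass mass balance (decay neglected): V·X = Y·Q·(S₀ − S)·θ_c, so V = 0.420 × 1010 × (2550 − 6.85) × 4.72 / 2330 = 2185 m³.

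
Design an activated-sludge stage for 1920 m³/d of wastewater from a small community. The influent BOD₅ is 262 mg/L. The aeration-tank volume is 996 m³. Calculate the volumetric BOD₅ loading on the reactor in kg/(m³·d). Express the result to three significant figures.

L_v = Q S₀ / V = 1920 × 262 × 10⁻³ / 996.0 = 0.5051 kg/(m³·d).

L_v ≈ 0.505 kg BOD₅/(m³·d)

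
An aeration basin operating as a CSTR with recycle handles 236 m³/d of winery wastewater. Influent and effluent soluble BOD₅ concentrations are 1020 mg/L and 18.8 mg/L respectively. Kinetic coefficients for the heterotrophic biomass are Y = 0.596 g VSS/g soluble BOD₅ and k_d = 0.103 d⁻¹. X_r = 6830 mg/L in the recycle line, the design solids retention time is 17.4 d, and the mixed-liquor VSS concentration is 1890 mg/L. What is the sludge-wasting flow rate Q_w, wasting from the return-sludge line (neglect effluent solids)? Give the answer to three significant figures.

Steady-state biomass mass balance: V·X·(1 + k_d·θ_c) = Y·Q·(S₀ − S)·θ_c, so V = 0.596 × 236 × (1020 − 18.8) × 17.4 / [1890 × (1 + 0.103 × 17.4)] = 2.45×10^6 / 5277 = 464.3 m³.
θ_c = V·X/(Q_w·X_r) when wasting from the recycle, so Q_w = V·X/(θ_c·X_r) = 464.3 × 1890 / (17.4 × 6830) = 7.384 m³/d.

Q_w ≈ 7.38 m³/d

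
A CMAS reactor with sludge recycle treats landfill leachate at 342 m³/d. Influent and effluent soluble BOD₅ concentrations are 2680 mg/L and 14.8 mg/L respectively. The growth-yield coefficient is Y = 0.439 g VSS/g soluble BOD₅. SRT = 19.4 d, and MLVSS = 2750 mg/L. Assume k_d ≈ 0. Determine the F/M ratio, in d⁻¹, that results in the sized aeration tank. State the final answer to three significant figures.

Biomass mass balance (decay neglected): V·X = Y·Q·(S₀ − S)·θ_c, so V = 0.439 × 342 × (2680 − 14.8) × 19.4 / 2750 = 2823 m³.
F/M = applied load / biomass = Q·S₀/(V·X) = 342 × 2680 / (2823 × 2750) = 0.1181 d⁻¹.

F/M ≈ 0.118 d⁻¹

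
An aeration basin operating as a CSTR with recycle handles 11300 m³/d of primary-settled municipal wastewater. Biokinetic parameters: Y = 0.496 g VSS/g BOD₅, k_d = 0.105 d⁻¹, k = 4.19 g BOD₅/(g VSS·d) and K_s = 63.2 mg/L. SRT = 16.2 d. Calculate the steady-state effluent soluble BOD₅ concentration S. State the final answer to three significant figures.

Effluent substrate depends only on kinetics and SRT: S = K_s(1 + k_d θ_c) / [θ_c(Yk − k_d) − 1] = 63.2 × (1 + 0.105 × 16.2) / [16.2 × (0.496 × 4.19 − 0.105) − 1] = 170.7 / 30.97 = 5.513 mg/L.

S ≈ 5.51 mg/L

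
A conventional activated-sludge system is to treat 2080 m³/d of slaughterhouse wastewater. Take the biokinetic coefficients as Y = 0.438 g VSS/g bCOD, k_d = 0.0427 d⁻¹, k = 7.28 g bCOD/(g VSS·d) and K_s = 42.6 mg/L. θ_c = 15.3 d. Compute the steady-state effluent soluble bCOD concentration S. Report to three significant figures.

S ≈ 1.49 mg/L

Effluent substrate depends only on kinetics and SRT: S = K_s(1 + k_d θ_c) / [θ_c(Yk − k_d) − 1] = 42.6 × (1 + 0.0427 × 15.3) / [15.3 × (0.438 × 7.28 − 0.0427) − 1] = 70.43 / 47.13 = 1.494 mg/L.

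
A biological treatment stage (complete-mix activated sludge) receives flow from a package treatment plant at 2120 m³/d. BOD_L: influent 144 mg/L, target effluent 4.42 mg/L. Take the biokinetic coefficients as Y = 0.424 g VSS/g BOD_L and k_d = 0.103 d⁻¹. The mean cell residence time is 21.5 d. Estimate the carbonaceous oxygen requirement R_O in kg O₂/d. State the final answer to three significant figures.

R_O ≈ 240 kg O₂/d

Correct the yield for decay: Y_obs = Y/(1 + k_d θ_c) = 0.424 / (1 + 0.103 × 21.5) = 0.424 / 3.214 = 0.1319.
ΔS = 144 − 4.42 = 139.6 mg/L, so the substrate removal rate is 2120 × 139.6/1000 = 295.9 kg BOD_L/d.
P_X = Y_obs·Q·(S₀ − S) = 0.1319 × 295.9 = 39.03 kg VSS/d.
Carbonaceous O₂ demand = substrate oxidised − cell-mass equivalent = 295.9 − 1.42 × 39.03 = 240.5 kg O₂/d.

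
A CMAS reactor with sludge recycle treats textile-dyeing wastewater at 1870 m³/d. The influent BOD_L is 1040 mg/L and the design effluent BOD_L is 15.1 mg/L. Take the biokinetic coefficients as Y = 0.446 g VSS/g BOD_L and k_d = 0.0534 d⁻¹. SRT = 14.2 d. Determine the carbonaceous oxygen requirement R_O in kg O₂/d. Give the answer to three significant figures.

The observed yield is Y_obs = Y/(1 + k_d·θ_c) = 0.446 / (1 + 0.0534 × 14.2) = 0.446 / 1.758 = 0.2537 g VSS per g BOD_L removed.
Mass of BOD_L removed per day: Q(S₀ − S) = 1870 × 1025 g/m³ = 1917 kg/d.
Net sludge production P_X = 0.2537 × 1917 = 486.1 kg VSS/d.
Carbonaceous O₂ demand = substrate oxidised − cell-mass equivalent = 1917 − 1.42 × 486.1 = 1226 kg O₂/d.

R_O ≈ 1230 kg O₂/d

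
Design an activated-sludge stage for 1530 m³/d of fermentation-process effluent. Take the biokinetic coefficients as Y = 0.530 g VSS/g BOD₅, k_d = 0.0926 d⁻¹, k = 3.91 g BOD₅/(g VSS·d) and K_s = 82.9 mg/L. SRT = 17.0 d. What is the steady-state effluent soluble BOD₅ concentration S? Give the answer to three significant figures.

From the Monod/SRT balance for a CMAS, S = K_s·(1+k_d θ_c)/[θ_c·(Y k − k_d) − 1] = 82.9 × (1 + 0.0926 × 17.0) / [17.0 × (0.530 × 3.91 − 0.0926) − 1] = 213.4 / 32.65 = 6.535 mg/L.

S ≈ 6.54 mg/L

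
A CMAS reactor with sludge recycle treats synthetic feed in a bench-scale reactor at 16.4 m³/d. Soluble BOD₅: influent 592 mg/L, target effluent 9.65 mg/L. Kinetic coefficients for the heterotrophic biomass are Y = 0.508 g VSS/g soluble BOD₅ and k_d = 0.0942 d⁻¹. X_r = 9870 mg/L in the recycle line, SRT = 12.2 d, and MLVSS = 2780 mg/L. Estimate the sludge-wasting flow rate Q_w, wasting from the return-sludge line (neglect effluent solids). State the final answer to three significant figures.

Q_w ≈ 0.229 m³/d

From the SRT design equation V = Y Q (S₀−S) θ_c / [X (1 + k_d θ_c)] = 0.508 × 16.4 × (592 − 9.65) × 12.2 / [2780 × (1 + 0.0942 × 12.2)] = 5.92×10^4 / 5975 = 9.907 m³.
θ_c = V·X/(Q_w·X_r) when wasting from the recycle, so Q_w = V·X/(θ_c·X_r) = 9.907 × 2780 / (12.2 × 9870) = 0.2287 m³/d.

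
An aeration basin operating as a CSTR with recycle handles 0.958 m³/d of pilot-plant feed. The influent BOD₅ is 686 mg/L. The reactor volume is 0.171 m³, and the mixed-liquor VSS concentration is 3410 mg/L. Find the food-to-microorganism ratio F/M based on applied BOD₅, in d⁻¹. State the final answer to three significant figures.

F/M ≈ 1.13 d⁻¹

F/M = Q·S₀ / (V·X) = 0.958 × 686 / (0.1710 × 3410) = 1.127 g BOD₅·(g VSS·d)⁻¹.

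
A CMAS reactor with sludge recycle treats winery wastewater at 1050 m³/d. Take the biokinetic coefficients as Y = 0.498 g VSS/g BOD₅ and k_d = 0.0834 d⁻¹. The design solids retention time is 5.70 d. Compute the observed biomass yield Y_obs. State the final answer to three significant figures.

The observed yield is Y_obs = Y/(1 + k_d·θ_c) = 0.498 / (1 + 0.0834 × 5.70) = 0.498 / 1.475 = 0.3375 g VSS per g BOD₅ removed.

Y_obs ≈ 0.338 g VSS/g BOD₅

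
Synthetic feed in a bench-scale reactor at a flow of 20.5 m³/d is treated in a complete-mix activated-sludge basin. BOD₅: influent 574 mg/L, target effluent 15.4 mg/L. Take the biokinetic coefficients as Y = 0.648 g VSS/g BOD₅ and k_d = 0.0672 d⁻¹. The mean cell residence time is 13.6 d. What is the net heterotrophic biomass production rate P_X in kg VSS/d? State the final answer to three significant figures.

The observed yield is Y_obs = Y/(1 + k_d·θ_c) = 0.648 / (1 + 0.0672 × 13.6) = 0.648 / 1.914 = 0.3386 g VSS per g BOD₅ removed.
Mass of BOD₅ removed per day: Q(S₀ − S) = 20.5 × 558.6 g/m³ = 11.45 kg/d.
So the net sludge growth is P_X = 0.3386 × 11.45 = 3.877 kg VSS/d.

P_X ≈ 3.88 kg VSS/d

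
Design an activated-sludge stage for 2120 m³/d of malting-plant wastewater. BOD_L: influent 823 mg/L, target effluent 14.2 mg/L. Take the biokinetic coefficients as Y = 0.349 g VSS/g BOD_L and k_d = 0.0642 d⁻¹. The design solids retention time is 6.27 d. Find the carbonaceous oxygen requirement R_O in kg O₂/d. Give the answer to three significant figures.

Correct the yield for decay: Y_obs = Y/(1 + k_d θ_c) = 0.349 / (1 + 0.0642 × 6.27) = 0.349 / 1.403 = 0.2488.
Substrate removed = Q·(S₀ − S) = 2120 m³/d × (823 − 14.2) g/m³ = 1.71×10^6 g/d = 1715 kg/d.
P_X = Y_obs·Q·(S₀ − S) = 0.2488 × 1715 = 426.7 kg VSS/d.
Carbonaceous O₂ demand = substrate oxidised − cell-mass equivalent = 1715 − 1.42 × 426.7 = 1109 kg O₂/d.

R_O ≈ 1110 kg O₂/d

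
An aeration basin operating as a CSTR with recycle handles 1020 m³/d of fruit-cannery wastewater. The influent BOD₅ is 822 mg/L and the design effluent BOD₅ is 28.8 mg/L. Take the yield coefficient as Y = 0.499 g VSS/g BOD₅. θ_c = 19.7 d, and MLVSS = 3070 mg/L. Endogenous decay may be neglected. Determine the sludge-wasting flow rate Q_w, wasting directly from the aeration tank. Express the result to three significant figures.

Biomass mass balance (decay neglected): V·X = Y·Q·(S₀ − S)·θ_c, so V = 0.499 × 1020 × (822 − 28.8) × 19.7 / 3070 = 2591 m³.
For wasting at MLVSS concentration, Q_w = V/θ_c = 2591/19.7 = 131.5 m³/d.

Q_w ≈ 132 m³/d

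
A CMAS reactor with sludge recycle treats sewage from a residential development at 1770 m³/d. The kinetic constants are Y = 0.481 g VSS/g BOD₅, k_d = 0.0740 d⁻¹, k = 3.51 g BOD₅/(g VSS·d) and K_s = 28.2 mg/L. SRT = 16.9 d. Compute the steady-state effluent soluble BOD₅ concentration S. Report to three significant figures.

S ≈ 2.41 mg/L

Effluent substrate depends only on kinetics and SRT: S = K_s(1 + k_d θ_c) / [θ_c(Yk − k_d) − 1] = 28.2 × (1 + 0.0740 × 16.9) / [16.9 × (0.481 × 3.51 − 0.0740) − 1] = 63.47 / 26.28 = 2.415 mg/L.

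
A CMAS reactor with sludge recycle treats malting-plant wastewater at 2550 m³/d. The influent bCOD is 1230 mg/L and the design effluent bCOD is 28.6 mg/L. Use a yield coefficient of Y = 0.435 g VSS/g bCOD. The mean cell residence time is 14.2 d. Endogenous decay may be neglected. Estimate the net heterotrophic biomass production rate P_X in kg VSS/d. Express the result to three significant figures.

P_X ≈ 1330 kg VSS/d

With endogenous decay neglected, the observed yield equals the true yield: Y_obs = Y = 0.435 g VSS/g bCOD.
Substrate removed = Q·(S₀ − S) = 2550 m³/d × (1230 − 28.6) g/m³ = 3.06×10^6 g/d = 3064 kg/d.
Biomass produced: P_X = Y_obs·Q·ΔS = 0.4350 × 3064 ≈ 1333 kg VSS/d.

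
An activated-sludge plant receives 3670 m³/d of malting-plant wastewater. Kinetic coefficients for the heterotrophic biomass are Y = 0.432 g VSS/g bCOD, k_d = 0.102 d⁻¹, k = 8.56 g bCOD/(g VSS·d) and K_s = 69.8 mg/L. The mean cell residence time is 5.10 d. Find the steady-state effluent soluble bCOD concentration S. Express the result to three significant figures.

S ≈ 6.12 mg/L

For a completely mixed reactor with recycle the Lawrence–McCarty relation gives S = K_s·(1 + k_d·θ_c) / [θ_c·(Y·k − k_d) − 1] = 69.8 × (1 + 0.102 × 5.10) / [5.10 × (0.432 × 8.56 − 0.102) − 1] = 106.1 / 17.34 = 6.120 mg/L.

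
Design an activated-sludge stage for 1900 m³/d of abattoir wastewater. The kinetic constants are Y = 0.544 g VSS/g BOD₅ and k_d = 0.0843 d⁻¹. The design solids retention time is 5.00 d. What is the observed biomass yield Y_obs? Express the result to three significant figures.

Correct the yield for decay: Y_obs = Y/(1 + k_d θ_c) = 0.544 / (1 + 0.0843 × 5.00) = 0.544 / 1.421 = 0.3827.

Y_obs ≈ 0.383 g VSS/g BOD₅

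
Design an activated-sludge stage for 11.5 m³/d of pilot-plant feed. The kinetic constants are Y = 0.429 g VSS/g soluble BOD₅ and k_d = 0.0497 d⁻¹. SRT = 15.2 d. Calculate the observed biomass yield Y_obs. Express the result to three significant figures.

Observed yield with endogenous decay: Y_obs = Y / (1 + k_d·θ_c) = 0.429 / (1 + 0.0497 × 15.2) = 0.429 / 1.755 = 0.2444 g VSS/g soluble BOD₅.

Y_obs ≈ 0.244 g VSS/g soluble BOD₅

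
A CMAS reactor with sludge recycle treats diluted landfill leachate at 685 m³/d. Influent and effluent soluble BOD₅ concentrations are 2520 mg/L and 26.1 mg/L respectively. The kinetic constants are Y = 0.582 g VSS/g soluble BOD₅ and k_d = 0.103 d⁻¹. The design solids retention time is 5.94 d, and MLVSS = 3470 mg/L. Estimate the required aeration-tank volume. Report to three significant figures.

Steady-state biomass mass balance: V·X·(1 + k_d·θ_c) = Y·Q·(S₀ − S)·θ_c, so V = 0.582 × 685 × (2520 − 26.1) × 5.94 / [3470 × (1 + 0.103 × 5.94)] = 5.91×10^6 / 5593 = 1056 m³.

V ≈ 1060 m³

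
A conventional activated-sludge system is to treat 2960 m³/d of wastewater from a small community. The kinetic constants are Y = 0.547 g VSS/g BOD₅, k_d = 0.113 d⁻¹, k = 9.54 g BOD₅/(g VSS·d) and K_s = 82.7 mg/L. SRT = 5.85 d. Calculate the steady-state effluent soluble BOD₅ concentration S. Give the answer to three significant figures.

S ≈ 4.76 mg/L

Effluent substrate depends only on kinetics and SRT: S = K_s(1 + k_d θ_c) / [θ_c(Yk − k_d) − 1] = 82.7 × (1 + 0.113 × 5.85) / [5.85 × (0.547 × 9.54 − 0.113) − 1] = 137.4 / 28.87 = 4.759 mg/L.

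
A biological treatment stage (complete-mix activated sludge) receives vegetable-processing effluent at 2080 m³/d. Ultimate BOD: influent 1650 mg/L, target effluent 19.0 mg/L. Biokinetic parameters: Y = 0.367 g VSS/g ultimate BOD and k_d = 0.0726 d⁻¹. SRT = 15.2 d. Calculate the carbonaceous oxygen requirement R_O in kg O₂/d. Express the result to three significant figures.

Correct the yield for decay: Y_obs = Y/(1 + k_d θ_c) = 0.367 / (1 + 0.0726 × 15.2) = 0.367 / 2.104 = 0.1745.
Substrate removed = Q·(S₀ − S) = 2080 m³/d × (1650 − 19.0) g/m³ = 3.39×10^6 g/d = 3392 kg/d.
Biomass synthesised: P_X = Y_obs × 3392 = 591.9 kg VSS/d.
R_O = Q·(S₀ − S) − 1.42·P_X = 3392 − 1.42 × 591.9 = 2552 kg O₂/d.

R_O ≈ 2550 kg O₂/d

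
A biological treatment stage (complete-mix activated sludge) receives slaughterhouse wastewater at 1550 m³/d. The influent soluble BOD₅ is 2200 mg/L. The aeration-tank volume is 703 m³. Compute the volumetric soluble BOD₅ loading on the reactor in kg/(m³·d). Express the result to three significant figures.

L_v = Q S₀ / V = 1550 × 2200 × 10⁻³ / 703.0 = 4.851 kg/(m³·d).

L_v ≈ 4.85 kg soluble BOD₅/(m³·d)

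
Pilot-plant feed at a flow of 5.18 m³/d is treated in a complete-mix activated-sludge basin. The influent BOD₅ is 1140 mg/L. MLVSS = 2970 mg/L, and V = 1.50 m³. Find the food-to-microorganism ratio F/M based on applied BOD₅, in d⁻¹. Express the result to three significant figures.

F/M ≈ 1.33 d⁻¹

F/M = applied load / biomass = Q·S₀/(V·X) = 5.18 × 1140 / (1.500 × 2970) = 1.326 d⁻¹.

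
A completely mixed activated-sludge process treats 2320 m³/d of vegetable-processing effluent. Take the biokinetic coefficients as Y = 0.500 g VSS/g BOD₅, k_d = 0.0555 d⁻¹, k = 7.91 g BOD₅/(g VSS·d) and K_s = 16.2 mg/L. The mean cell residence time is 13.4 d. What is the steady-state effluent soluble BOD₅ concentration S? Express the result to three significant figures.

S ≈ 0.551 mg/L

For a completely mixed reactor with recycle the Lawrence–McCarty relation gives S = K_s·(1 + k_d·θ_c) / [θ_c·(Y·k − k_d) − 1] = 16.2 × (1 + 0.0555 × 13.4) / [13.4 × (0.500 × 7.91 − 0.0555) − 1] = 28.25 / 51.25 = 0.5511 mg/L.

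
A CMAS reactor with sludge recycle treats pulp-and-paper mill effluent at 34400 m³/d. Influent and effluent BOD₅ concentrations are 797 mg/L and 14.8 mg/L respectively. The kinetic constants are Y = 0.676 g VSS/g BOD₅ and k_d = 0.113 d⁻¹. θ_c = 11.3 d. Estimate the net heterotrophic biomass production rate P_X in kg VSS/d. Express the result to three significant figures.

Correct the yield for decay: Y_obs = Y/(1 + k_d θ_c) = 0.676 / (1 + 0.113 × 11.3) = 0.676 / 2.277 = 0.2969.
Mass of BOD₅ removed per day: Q(S₀ − S) = 34400 × 782.2 g/m³ = 26908 kg/d.
Net biomass production P_X = Y_obs × Q·(S₀ − S) = 0.2969 × 26908 = 7989 kg VSS/d.

P_X ≈ 7990 kg VSS/d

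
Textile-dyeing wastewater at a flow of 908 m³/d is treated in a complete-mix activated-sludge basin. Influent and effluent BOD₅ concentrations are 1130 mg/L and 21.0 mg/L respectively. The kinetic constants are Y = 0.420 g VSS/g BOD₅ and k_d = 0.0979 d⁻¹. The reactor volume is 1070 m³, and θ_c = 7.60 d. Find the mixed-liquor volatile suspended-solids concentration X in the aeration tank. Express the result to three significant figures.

X ≈ 1720 mg/L

From V·X·(1 + k_d·θ_c) = Y·Q·(S₀ − S)·θ_c: X = 0.420 × 908 × (1130 − 21.0) × 7.60 / [1070 × (1 + 0.0979 × 7.60)] = 1722 mg/L.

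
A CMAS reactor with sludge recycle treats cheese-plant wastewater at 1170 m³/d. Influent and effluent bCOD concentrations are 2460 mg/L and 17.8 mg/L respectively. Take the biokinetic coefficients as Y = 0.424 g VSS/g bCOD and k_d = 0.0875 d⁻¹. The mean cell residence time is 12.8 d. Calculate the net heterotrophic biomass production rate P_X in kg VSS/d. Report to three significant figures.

The observed yield is Y_obs = Y/(1 + k_d·θ_c) = 0.424 / (1 + 0.0875 × 12.8) = 0.424 / 2.120 = 0.2000 g VSS per g bCOD removed.
Mass of bCOD removed per day: Q(S₀ − S) = 1170 × 2442 g/m³ = 2857 kg/d.
So the net sludge growth is P_X = 0.2000 × 2857 = 571.5 kg VSS/d.

P_X ≈ 571 kg VSS/d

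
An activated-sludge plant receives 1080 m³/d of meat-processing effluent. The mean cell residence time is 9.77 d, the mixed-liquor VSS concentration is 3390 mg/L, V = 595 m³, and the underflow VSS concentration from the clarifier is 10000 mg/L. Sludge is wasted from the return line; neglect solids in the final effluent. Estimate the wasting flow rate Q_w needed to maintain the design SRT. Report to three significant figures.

Q_w ≈ 20.6 m³/d

θ_c = V·X/(Q_w·X_r) when wasting from the recycle, so Q_w = V·X/(θ_c·X_r) = 595.0 × 3390 / (9.77 × 10000) = 20.65 m³/d.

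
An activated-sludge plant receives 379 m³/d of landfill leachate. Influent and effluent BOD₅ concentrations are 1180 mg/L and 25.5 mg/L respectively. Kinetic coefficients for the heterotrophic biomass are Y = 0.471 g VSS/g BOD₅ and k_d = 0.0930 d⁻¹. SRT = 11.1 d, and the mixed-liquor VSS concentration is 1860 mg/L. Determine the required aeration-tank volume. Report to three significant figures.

From the SRT design equation V = Y Q (S₀−S) θ_c / [X (1 + k_d θ_c)] = 0.471 × 379 × (1180 − 25.5) × 11.1 / [1860 × (1 + 0.0930 × 11.1)] = 2.29×10^6 / 3780 = 605.2 m³.

V ≈ 605 m³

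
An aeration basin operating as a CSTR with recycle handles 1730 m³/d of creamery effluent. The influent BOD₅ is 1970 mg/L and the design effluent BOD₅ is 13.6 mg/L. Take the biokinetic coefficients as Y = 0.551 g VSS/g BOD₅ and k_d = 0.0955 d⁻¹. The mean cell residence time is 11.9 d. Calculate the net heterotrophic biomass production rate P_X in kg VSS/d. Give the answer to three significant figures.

P_X ≈ 873 kg VSS/d

Y_obs = Y / (1 + k_d θ_c) = 0.551 / (1 + 0.0955 × 11.9) = 0.551 / 2.136 = 0.2579.
ΔS = 1970 − 13.6 = 1956 mg/L, so the substrate removal rate is 1730 × 1956/1000 = 3385 kg BOD₅/d.
Net biomass production P_X = Y_obs × Q·(S₀ − S) = 0.2579 × 3385 = 872.9 kg VSS/d.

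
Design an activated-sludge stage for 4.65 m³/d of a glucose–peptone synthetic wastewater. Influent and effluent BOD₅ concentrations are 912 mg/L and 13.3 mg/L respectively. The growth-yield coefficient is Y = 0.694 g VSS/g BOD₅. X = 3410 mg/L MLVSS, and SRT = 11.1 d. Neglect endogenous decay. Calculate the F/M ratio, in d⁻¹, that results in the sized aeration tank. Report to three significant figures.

V·X = Y·Q·ΔS·θ_c gives V = 0.694 × 4.65 × (912 − 13.3) × 11.1 / 3410 = 9.441 m³.
F/M = applied load / biomass = Q·S₀/(V·X) = 4.65 × 912 / (9.441 × 3410) = 0.1317 d⁻¹.

F/M ≈ 0.132 d⁻¹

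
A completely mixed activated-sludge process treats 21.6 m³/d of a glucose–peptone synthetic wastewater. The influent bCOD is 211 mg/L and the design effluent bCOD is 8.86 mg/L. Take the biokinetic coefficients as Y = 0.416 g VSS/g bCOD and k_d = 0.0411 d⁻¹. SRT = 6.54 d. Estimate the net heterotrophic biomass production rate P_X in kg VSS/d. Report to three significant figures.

P_X ≈ 1.43 kg VSS/d

Y_obs = Y / (1 + k_d θ_c) = 0.416 / (1 + 0.0411 × 6.54) = 0.416 / 1.269 = 0.3279.
ΔS = 211 − 8.86 = 202.1 mg/L, so the substrate removal rate is 21.6 × 202.1/1000 = 4.366 kg bCOD/d.
Biomass produced: P_X = Y_obs·Q·ΔS = 0.3279 × 4.366 ≈ 1.432 kg VSS/d.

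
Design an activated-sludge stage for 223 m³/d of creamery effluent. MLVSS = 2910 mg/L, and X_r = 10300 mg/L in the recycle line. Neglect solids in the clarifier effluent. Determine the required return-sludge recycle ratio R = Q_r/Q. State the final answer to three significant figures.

R ≈ 0.394

Mass balance around the secondary clarifier (neglecting effluent solids): R = X / (X_r − X) = 2910 / (10300 − 2910) = 0.3938.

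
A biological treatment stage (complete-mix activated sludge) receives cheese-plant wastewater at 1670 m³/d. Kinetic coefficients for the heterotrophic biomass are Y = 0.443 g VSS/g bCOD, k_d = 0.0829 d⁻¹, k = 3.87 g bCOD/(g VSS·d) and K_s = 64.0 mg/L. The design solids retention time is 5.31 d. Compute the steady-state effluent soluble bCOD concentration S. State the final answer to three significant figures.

S ≈ 12.0 mg/L

Effluent substrate depends only on kinetics and SRT: S = K_s(1 + k_d θ_c) / [θ_c(Yk − k_d) − 1] = 64.0 × (1 + 0.0829 × 5.31) / [5.31 × (0.443 × 3.87 − 0.0829) − 1] = 92.17 / 7.663 = 12.03 mg/L.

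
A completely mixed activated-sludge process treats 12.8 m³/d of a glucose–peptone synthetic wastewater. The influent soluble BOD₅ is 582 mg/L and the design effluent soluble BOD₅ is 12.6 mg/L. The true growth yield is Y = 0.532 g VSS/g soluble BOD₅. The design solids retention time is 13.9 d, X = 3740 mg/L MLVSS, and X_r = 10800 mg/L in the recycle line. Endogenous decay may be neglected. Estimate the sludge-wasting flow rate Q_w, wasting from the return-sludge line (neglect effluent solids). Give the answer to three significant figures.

Biomass mass balance (decay neglected): V·X = Y·Q·(S₀ − S)·θ_c, so V = 0.532 × 12.8 × (582 − 12.6) × 13.9 / 3740 = 14.41 m³.
Wasting from the return line (neglecting effluent solids): Q_w = V·X / (θ_c·X_r) = 14.41 × 3740 / (13.9 × 10800) = 0.3590 m³/d.

Q_w ≈ 0.359 m³/d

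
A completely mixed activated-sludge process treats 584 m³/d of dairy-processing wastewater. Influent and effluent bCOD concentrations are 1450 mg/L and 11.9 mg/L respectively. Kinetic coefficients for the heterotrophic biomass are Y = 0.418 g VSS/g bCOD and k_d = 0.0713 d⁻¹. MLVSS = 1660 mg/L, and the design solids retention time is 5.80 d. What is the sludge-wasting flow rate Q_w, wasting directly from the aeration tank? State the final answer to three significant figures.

Q_w ≈ 150 m³/d

Rearranging the biomass balance for a CMAS with decay, V = Y·Q·ΔS·θ_c / [X·(1+k_d θ_c)] = 0.418 × 584 × (1450 − 11.9) × 5.80 / [1660 × (1 + 0.0713 × 5.80)] = 2.04×10^6 / 2346 = 867.7 m³.
Wasting from the aeration tank: Q_w = V / θ_c = 867.7 / 5.80 = 149.6 m³/d.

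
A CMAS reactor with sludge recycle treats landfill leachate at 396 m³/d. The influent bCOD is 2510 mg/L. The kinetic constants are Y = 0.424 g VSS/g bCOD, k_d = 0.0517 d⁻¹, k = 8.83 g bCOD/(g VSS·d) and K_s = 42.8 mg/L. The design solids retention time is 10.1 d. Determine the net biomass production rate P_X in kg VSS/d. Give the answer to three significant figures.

P_X ≈ 277 kg VSS/d

From the Monod/SRT balance for a CMAS, S = K_s·(1+k_d θ_c)/[θ_c·(Y k − k_d) − 1] = 42.8 × (1 + 0.0517 × 10.1) / [10.1 × (0.424 × 8.83 − 0.0517) − 1] = 65.15 / 36.29 = 1.795 mg/L.
Y_obs = Y / (1 + k_d θ_c) = 0.424 / (1 + 0.0517 × 10.1) = 0.424 / 1.522 = 0.2785.
ΔS = 2510 − 1.80 = 2508 mg/L, so the substrate removal rate is 396 × 2508/1000 = 993.2 kg bCOD/d.
P_X = Y_obs · Q(S₀ − S) = 0.2785 × 993.2 = 276.7 kg VSS/d.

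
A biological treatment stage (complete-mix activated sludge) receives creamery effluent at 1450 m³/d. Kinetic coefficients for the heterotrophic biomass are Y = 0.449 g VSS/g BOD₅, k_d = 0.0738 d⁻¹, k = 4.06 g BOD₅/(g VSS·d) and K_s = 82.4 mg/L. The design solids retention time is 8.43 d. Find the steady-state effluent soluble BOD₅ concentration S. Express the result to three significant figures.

From the Monod/SRT balance for a CMAS, S = K_s·(1+k_d θ_c)/[θ_c·(Y k − k_d) − 1] = 82.4 × (1 + 0.0738 × 8.43) / [8.43 × (0.449 × 4.06 − 0.0738) − 1] = 133.7 / 13.75 = 9.724 mg/L.

S ≈ 9.72 mg/L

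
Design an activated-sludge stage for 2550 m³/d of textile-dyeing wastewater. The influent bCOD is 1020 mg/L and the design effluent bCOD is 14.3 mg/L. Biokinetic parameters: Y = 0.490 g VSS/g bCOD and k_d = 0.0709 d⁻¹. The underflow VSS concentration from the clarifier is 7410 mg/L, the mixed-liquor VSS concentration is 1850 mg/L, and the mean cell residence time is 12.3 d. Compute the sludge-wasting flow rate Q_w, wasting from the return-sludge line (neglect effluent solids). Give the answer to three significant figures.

Rearranging the biomass balance for a CMAS with decay, V = Y·Q·ΔS·θ_c / [X·(1+k_d θ_c)] = 0.490 × 2550 × (1020 − 14.3) × 12.3 / [1850 × (1 + 0.0709 × 12.3)] = 1.55×10^7 / 3463 = 4463 m³.
Q_w = (V·X)/(θ_c X_r) = 4463 × 1850 / (12.3 × 7410) = 90.59 m³/d.

Q_w ≈ 90.6 m³/d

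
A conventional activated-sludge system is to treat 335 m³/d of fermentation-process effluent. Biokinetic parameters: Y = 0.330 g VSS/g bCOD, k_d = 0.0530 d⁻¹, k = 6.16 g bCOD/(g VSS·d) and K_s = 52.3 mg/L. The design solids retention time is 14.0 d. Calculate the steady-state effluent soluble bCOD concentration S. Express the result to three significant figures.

For a completely mixed reactor with recycle the Lawrence–McCarty relation gives S = K_s·(1 + k_d·θ_c) / [θ_c·(Y·k − k_d) − 1] = 52.3 × (1 + 0.0530 × 14.0) / [14.0 × (0.330 × 6.16 − 0.0530) − 1] = 91.11 / 26.72 = 3.410 mg/L.

S ≈ 3.41 mg/L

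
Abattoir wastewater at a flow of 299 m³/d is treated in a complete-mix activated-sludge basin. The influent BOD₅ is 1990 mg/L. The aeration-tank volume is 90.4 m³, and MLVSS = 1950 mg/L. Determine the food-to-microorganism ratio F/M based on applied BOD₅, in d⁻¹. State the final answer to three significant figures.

F/M = applied load / biomass = Q·S₀/(V·X) = 299 × 1990 / (90.40 × 1950) = 3.375 d⁻¹.

F/M ≈ 3.38 d⁻¹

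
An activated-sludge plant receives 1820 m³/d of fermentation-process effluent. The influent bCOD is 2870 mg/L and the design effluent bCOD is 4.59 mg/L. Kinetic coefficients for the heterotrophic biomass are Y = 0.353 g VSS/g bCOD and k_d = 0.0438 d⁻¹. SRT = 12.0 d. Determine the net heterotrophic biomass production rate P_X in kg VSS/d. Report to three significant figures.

Y_obs = Y / (1 + k_d θ_c) = 0.353 / (1 + 0.0438 × 12.0) = 0.353 / 1.526 = 0.2314.
Mass of bCOD removed per day: Q(S₀ − S) = 1820 × 2865 g/m³ = 5215 kg/d.
P_X = Y_obs · Q(S₀ − S) = 0.2314 × 5215 = 1207 kg VSS/d.

P_X ≈ 1210 kg VSS/d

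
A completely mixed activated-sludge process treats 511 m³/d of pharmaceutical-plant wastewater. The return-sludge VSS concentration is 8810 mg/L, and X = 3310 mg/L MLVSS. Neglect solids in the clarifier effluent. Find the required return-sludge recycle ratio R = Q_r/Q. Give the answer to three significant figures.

R ≈ 0.602

Solids balance on the clarifier gives (1+R)X = R·X_r, so R = X/(X_r − X) = 3310 / (8810 − 3310) = 0.6018.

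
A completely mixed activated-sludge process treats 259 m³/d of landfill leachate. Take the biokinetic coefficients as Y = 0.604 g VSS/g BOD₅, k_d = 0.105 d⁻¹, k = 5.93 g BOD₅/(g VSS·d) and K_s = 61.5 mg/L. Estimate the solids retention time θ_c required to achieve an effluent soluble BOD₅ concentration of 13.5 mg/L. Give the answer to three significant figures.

Specific growth rate at S = 13.5 mg/L: μ = YkS/(K_s+S) = 0.604·5.93·13.5/(61.5+13.5) = 0.6447 d⁻¹.
1/θ_c = 0.6447 − 0.105 = 0.5397 d⁻¹, so θ_c = 1.853 d.

θ_c ≈ 1.85 d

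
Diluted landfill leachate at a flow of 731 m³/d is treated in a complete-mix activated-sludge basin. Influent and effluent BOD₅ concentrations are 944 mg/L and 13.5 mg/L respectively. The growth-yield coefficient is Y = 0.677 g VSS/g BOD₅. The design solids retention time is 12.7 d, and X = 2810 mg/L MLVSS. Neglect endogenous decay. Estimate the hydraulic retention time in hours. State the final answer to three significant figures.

τ ≈ 68.3 h

With k_d = 0 the design equation reduces to V = Y Q (S₀−S) θ_c / X = 0.677 × 731 × (944 − 13.5) × 12.7 / 2810 = 2081 m³.
τ = V/Q = 2081/731 = 2.847 d, or 68.33 h.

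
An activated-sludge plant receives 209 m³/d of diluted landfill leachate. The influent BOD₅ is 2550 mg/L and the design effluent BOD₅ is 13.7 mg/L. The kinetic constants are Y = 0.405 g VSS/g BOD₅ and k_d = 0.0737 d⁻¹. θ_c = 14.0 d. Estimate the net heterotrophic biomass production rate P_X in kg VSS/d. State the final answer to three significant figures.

Observed yield with endogenous decay: Y_obs = Y / (1 + k_d·θ_c) = 0.405 / (1 + 0.0737 × 14.0) = 0.405 / 2.032 = 0.1993 g VSS/g BOD₅.
ΔS = 2550 − 13.7 = 2536 mg/L, so the substrate removal rate is 209 × 2536/1000 = 530.1 kg BOD₅/d.
Net biomass production P_X = Y_obs × Q·(S₀ − S) = 0.1993 × 530.1 = 105.7 kg VSS/d.

P_X ≈ 106 kg VSS/d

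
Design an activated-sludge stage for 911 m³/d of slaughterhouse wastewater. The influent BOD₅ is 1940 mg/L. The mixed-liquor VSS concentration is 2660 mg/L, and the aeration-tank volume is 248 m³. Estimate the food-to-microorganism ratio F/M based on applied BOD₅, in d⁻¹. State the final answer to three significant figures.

F/M = applied load / biomass = Q·S₀/(V·X) = 911 × 1940 / (248.0 × 2660) = 2.679 d⁻¹.

F/M ≈ 2.68 d⁻¹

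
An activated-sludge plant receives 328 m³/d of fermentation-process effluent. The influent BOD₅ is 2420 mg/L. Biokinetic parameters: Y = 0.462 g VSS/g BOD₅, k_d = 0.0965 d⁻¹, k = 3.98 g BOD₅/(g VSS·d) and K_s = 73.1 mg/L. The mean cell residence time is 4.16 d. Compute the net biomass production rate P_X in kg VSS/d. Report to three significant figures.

P_X ≈ 260 kg VSS/d

For a completely mixed reactor with recycle the Lawrence–McCarty relation gives S = K_s·(1 + k_d·θ_c) / [θ_c·(Y·k − k_d) − 1] = 73.1 × (1 + 0.0965 × 4.16) / [4.16 × (0.462 × 3.98 − 0.0965) − 1] = 102.4 / 6.248 = 16.40 mg/L.
Observed yield with endogenous decay: Y_obs = Y / (1 + k_d·θ_c) = 0.462 / (1 + 0.0965 × 4.16) = 0.462 / 1.401 = 0.3297 g VSS/g BOD₅.
Mass of BOD₅ removed per day: Q(S₀ − S) = 328 × 2404 g/m³ = 788.4 kg/d.
Biomass produced: P_X = Y_obs·Q·ΔS = 0.3297 × 788.4 ≈ 259.9 kg VSS/d.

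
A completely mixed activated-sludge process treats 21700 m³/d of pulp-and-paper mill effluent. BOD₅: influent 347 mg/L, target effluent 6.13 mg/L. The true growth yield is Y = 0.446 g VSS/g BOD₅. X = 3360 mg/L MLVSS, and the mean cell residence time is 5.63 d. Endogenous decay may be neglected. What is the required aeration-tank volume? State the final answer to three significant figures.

V ≈ 5530 m³

Biomass mass balance (decay neglected): V·X = Y·Q·(S₀ − S)·θ_c, so V = 0.446 × 21700 × (347 − 6.13) × 5.63 / 3360 = 5528 m³.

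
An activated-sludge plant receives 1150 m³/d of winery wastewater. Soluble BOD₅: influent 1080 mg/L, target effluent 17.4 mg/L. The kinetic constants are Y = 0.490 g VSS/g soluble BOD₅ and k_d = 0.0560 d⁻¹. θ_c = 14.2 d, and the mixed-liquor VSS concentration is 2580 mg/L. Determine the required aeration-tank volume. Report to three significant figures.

V ≈ 1840 m³

Steady-state biomass mass balance: V·X·(1 + k_d·θ_c) = Y·Q·(S₀ − S)·θ_c, so V = 0.490 × 1150 × (1080 − 17.4) × 14.2 / [2580 × (1 + 0.0560 × 14.2)] = 8.5×10^6 / 4632 = 1836 m³.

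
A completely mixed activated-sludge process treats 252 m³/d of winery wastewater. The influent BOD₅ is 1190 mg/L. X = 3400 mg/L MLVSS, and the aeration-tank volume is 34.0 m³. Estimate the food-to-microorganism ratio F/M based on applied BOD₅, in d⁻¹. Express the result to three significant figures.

F/M ≈ 2.59 d⁻¹

Food-to-microorganism ratio F/M = Q S₀ / (V X) = 252 × 1190 / (34.00 × 3400) = 2.594 d⁻¹.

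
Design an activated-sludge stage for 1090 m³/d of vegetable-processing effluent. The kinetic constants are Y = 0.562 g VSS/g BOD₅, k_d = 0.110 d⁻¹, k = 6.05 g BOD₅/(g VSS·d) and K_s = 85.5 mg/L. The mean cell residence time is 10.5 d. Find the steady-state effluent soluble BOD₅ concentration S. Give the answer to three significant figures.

From the Monod/SRT balance for a CMAS, S = K_s·(1+k_d θ_c)/[θ_c·(Y k − k_d) − 1] = 85.5 × (1 + 0.110 × 10.5) / [10.5 × (0.562 × 6.05 − 0.110) − 1] = 184.3 / 33.55 = 5.493 mg/L.

S ≈ 5.49 mg/L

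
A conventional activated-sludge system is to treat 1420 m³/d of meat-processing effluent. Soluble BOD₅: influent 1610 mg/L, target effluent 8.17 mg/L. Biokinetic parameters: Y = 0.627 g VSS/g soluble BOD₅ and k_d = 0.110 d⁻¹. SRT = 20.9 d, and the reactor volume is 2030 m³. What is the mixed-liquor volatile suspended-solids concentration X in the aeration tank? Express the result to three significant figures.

X ≈ 4450 mg/L

From V·X·(1 + k_d·θ_c) = Y·Q·(S₀ − S)·θ_c: X = 0.627 × 1420 × (1610 − 8.17) × 20.9 / [2030 × (1 + 0.110 × 20.9)] = 4451 mg/L.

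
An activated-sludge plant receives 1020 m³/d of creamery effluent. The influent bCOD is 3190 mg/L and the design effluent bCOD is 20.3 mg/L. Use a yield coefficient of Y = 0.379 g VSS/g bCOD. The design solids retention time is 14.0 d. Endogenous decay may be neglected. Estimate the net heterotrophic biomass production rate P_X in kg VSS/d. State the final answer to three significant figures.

With endogenous decay neglected, the observed yield equals the true yield: Y_obs = Y = 0.379 g VSS/g bCOD.
Q·(S₀ − S) = 1020 × (3190 − 20.3) × 10⁻³ = 3233 kg/d removed.
Net biomass production P_X = Y_obs × Q·(S₀ − S) = 0.3790 × 3233 = 1225 kg VSS/d.

P_X ≈ 1230 kg VSS/d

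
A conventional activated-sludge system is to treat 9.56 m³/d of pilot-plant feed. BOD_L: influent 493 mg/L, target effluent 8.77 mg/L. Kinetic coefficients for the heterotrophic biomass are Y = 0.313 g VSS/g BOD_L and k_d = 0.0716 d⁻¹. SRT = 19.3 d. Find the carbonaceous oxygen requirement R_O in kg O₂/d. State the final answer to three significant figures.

R_O ≈ 3.77 kg O₂/d

Observed yield with endogenous decay: Y_obs = Y / (1 + k_d·θ_c) = 0.313 / (1 + 0.0716 × 19.3) = 0.313 / 2.382 = 0.1314 g VSS/g BOD_L.
Mass of BOD_L removed per day: Q(S₀ − S) = 9.56 × 484.2 g/m³ = 4.629 kg/d.
Net sludge production P_X = 0.1314 × 4.629 = 0.6083 kg VSS/d.
Carbonaceous O₂ demand = substrate oxidised − cell-mass equivalent = 4.629 − 1.42 × 0.6083 = 3.765 kg O₂/d.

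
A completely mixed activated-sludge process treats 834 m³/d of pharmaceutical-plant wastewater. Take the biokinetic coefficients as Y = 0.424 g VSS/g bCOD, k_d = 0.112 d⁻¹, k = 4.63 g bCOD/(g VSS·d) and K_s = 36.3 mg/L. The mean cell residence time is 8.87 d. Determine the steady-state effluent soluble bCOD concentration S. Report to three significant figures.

For a completely mixed reactor with recycle the Lawrence–McCarty relation gives S = K_s·(1 + k_d·θ_c) / [θ_c·(Y·k − k_d) − 1] = 36.3 × (1 + 0.112 × 8.87) / [8.87 × (0.424 × 4.63 − 0.112) − 1] = 72.36 / 15.42 = 4.693 mg/L.

S ≈ 4.69 mg/L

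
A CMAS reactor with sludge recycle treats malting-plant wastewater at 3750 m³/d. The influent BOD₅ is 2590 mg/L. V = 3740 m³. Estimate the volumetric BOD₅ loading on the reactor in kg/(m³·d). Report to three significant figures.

L_v ≈ 2.60 kg BOD₅/(m³·d)

L_v = Q S₀ / V = 3750 × 2590 × 10⁻³ / 3740 = 2.597 kg/(m³·d).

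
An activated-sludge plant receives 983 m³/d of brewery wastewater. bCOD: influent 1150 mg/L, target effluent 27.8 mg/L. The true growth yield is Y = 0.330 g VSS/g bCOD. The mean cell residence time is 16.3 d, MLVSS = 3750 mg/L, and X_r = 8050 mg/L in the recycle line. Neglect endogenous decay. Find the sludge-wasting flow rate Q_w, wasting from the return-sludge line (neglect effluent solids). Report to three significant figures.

V·X = Y·Q·ΔS·θ_c gives V = 0.330 × 983 × (1150 − 27.8) × 16.3 / 3750 = 1582 m³.
θ_c = V·X/(Q_w·X_r) when wasting from the recycle, so Q_w = V·X/(θ_c·X_r) = 1582 × 3750 / (16.3 × 8050) = 45.22 m³/d.

Q_w ≈ 45.2 m³/d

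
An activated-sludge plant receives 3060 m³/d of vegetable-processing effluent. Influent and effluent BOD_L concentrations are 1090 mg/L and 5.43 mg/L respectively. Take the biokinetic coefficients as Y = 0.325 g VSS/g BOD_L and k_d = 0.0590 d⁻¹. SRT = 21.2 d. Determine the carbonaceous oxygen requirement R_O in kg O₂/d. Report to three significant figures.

R_O ≈ 2640 kg O₂/d

The observed yield is Y_obs = Y/(1 + k_d·θ_c) = 0.325 / (1 + 0.0590 × 21.2) = 0.325 / 2.251 = 0.1444 g VSS per g BOD_L removed.
ΔS = 1090 − 5.43 = 1085 mg/L, so the substrate removal rate is 3060 × 1085/1000 = 3319 kg BOD_L/d.
P_X = Y_obs·Q·(S₀ − S) = 0.1444 × 3319 = 479.2 kg VSS/d.
R_O = Q·ΔS − 1.42 P_X = 3319 − 680.5 = 2638 kg O₂/d.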